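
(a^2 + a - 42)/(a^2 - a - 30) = (a + 7)/(a + 5)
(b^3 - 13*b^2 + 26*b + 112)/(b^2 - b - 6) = (b^2 - 15*b + 56)/(b - 3)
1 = 1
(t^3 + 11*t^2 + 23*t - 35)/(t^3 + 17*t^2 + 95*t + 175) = (t - 1)/(t + 5)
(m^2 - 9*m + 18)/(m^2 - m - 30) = (m - 3)/(m + 5)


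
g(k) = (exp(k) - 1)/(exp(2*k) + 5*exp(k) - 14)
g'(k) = (exp(k) - 1)*(-2*exp(2*k) - 5*exp(k))/(exp(2*k) + 5*exp(k) - 14)^2 + exp(k)/(exp(2*k) + 5*exp(k) - 14)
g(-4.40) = 0.07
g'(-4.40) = -0.00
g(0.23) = -0.04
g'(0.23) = -0.27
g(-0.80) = 0.05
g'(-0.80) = -0.03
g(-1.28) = 0.06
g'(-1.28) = -0.02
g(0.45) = -0.15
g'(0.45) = -0.95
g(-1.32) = 0.06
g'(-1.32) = -0.01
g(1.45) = 0.13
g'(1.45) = -0.12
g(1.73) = 0.10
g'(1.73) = -0.08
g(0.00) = 0.00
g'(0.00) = -0.12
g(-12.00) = 0.07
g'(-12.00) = 0.00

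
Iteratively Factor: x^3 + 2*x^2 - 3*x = (x + 3)*(x^2 - x) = (x - 1)*(x + 3)*(x)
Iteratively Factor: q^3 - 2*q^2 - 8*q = (q + 2)*(q^2 - 4*q) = (q - 4)*(q + 2)*(q)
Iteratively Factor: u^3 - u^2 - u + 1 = (u - 1)*(u^2 - 1) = (u - 1)*(u + 1)*(u - 1)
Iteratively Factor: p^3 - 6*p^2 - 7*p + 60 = (p + 3)*(p^2 - 9*p + 20) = (p - 5)*(p + 3)*(p - 4)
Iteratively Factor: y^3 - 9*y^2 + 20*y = (y)*(y^2 - 9*y + 20) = y*(y - 4)*(y - 5)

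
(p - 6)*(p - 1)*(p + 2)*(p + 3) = p^4 - 2*p^3 - 23*p^2 - 12*p + 36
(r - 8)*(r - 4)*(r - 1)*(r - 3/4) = r^4 - 55*r^3/4 + 215*r^2/4 - 65*r + 24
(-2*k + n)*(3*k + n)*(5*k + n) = -30*k^3 - k^2*n + 6*k*n^2 + n^3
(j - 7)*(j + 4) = j^2 - 3*j - 28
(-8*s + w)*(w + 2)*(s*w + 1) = -8*s^2*w^2 - 16*s^2*w + s*w^3 + 2*s*w^2 - 8*s*w - 16*s + w^2 + 2*w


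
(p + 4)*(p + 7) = p^2 + 11*p + 28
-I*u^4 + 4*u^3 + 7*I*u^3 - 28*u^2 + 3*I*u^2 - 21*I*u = u*(u - 7)*(u + 3*I)*(-I*u + 1)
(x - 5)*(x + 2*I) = x^2 - 5*x + 2*I*x - 10*I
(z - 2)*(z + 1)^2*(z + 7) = z^4 + 7*z^3 - 3*z^2 - 23*z - 14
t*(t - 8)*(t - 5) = t^3 - 13*t^2 + 40*t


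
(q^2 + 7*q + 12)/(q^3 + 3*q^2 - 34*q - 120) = (q + 3)/(q^2 - q - 30)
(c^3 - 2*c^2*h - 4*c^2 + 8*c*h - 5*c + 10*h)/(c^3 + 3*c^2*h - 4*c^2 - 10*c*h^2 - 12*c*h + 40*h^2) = (c^2 - 4*c - 5)/(c^2 + 5*c*h - 4*c - 20*h)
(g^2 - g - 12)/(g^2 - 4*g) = (g + 3)/g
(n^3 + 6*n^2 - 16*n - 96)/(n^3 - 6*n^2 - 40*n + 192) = (n + 4)/(n - 8)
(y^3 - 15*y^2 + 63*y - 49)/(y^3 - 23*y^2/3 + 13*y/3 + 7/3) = 3*(y - 7)/(3*y + 1)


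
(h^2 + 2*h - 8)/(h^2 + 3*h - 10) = (h + 4)/(h + 5)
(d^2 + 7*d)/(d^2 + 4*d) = (d + 7)/(d + 4)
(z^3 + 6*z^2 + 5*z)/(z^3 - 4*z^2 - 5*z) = (z + 5)/(z - 5)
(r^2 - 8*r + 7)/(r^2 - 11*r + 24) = (r^2 - 8*r + 7)/(r^2 - 11*r + 24)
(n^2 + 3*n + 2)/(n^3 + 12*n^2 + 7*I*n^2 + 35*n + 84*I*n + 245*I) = (n^2 + 3*n + 2)/(n^3 + n^2*(12 + 7*I) + n*(35 + 84*I) + 245*I)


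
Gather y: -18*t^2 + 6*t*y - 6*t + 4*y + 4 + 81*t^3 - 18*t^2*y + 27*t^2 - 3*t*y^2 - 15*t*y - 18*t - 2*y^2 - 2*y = 81*t^3 + 9*t^2 - 24*t + y^2*(-3*t - 2) + y*(-18*t^2 - 9*t + 2) + 4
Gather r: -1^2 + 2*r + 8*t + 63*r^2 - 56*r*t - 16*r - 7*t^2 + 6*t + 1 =63*r^2 + r*(-56*t - 14) - 7*t^2 + 14*t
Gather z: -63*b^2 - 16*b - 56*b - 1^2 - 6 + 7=-63*b^2 - 72*b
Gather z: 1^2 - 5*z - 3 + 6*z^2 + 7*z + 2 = 6*z^2 + 2*z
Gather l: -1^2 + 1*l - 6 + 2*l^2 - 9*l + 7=2*l^2 - 8*l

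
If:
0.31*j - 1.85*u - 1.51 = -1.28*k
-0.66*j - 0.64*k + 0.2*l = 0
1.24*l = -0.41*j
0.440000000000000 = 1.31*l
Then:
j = -1.02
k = 1.15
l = 0.34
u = -0.19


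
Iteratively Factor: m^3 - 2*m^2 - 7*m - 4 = (m + 1)*(m^2 - 3*m - 4) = (m - 4)*(m + 1)*(m + 1)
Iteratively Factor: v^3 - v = (v)*(v^2 - 1) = v*(v + 1)*(v - 1)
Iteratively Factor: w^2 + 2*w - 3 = (w + 3)*(w - 1)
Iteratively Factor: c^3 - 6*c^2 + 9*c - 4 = (c - 1)*(c^2 - 5*c + 4) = (c - 4)*(c - 1)*(c - 1)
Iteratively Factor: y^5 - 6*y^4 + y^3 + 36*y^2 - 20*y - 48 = (y - 3)*(y^4 - 3*y^3 - 8*y^2 + 12*y + 16) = (y - 3)*(y + 1)*(y^3 - 4*y^2 - 4*y + 16) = (y - 3)*(y - 2)*(y + 1)*(y^2 - 2*y - 8) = (y - 4)*(y - 3)*(y - 2)*(y + 1)*(y + 2)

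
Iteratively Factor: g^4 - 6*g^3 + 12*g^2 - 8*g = (g - 2)*(g^3 - 4*g^2 + 4*g) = g*(g - 2)*(g^2 - 4*g + 4) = g*(g - 2)^2*(g - 2)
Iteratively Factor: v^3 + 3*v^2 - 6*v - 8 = (v + 4)*(v^2 - v - 2) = (v - 2)*(v + 4)*(v + 1)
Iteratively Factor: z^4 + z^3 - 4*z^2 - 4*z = (z + 2)*(z^3 - z^2 - 2*z) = (z - 2)*(z + 2)*(z^2 + z) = (z - 2)*(z + 1)*(z + 2)*(z)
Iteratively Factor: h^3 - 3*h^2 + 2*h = (h)*(h^2 - 3*h + 2) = h*(h - 2)*(h - 1)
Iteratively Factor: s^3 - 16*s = (s - 4)*(s^2 + 4*s) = s*(s - 4)*(s + 4)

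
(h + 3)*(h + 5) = h^2 + 8*h + 15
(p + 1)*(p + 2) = p^2 + 3*p + 2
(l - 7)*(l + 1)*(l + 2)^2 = l^4 - 2*l^3 - 27*l^2 - 52*l - 28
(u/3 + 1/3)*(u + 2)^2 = u^3/3 + 5*u^2/3 + 8*u/3 + 4/3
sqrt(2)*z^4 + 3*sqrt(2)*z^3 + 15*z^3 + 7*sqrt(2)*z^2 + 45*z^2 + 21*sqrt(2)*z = z*(z + 3)*(z + 7*sqrt(2))*(sqrt(2)*z + 1)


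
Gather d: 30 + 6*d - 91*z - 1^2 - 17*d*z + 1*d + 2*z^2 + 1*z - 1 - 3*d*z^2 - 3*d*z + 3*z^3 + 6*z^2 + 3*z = d*(-3*z^2 - 20*z + 7) + 3*z^3 + 8*z^2 - 87*z + 28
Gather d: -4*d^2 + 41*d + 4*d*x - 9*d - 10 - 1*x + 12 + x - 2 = -4*d^2 + d*(4*x + 32)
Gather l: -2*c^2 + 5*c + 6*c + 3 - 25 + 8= -2*c^2 + 11*c - 14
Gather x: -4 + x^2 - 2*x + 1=x^2 - 2*x - 3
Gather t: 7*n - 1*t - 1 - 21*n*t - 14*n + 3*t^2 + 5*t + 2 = -7*n + 3*t^2 + t*(4 - 21*n) + 1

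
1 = 1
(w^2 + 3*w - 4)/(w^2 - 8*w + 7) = (w + 4)/(w - 7)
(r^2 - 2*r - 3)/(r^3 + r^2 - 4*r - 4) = (r - 3)/(r^2 - 4)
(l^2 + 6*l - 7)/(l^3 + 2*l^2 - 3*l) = (l + 7)/(l*(l + 3))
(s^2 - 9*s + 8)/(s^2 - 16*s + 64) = (s - 1)/(s - 8)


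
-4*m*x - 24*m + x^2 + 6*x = (-4*m + x)*(x + 6)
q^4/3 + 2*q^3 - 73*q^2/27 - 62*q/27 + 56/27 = (q/3 + 1/3)*(q - 4/3)*(q - 2/3)*(q + 7)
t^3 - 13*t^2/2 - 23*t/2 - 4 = (t - 8)*(t + 1/2)*(t + 1)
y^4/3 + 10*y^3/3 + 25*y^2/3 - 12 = (y/3 + 1)*(y - 1)*(y + 2)*(y + 6)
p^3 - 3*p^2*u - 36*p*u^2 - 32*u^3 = (p - 8*u)*(p + u)*(p + 4*u)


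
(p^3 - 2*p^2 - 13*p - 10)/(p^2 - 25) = (p^2 + 3*p + 2)/(p + 5)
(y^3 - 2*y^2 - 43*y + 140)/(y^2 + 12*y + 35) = (y^2 - 9*y + 20)/(y + 5)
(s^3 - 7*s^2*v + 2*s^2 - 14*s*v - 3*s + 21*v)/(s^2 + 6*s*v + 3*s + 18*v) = (s^2 - 7*s*v - s + 7*v)/(s + 6*v)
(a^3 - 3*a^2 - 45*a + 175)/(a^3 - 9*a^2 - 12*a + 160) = (a^2 + 2*a - 35)/(a^2 - 4*a - 32)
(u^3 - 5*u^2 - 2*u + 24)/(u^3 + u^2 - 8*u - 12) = (u - 4)/(u + 2)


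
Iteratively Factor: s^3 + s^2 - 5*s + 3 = (s - 1)*(s^2 + 2*s - 3) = (s - 1)*(s + 3)*(s - 1)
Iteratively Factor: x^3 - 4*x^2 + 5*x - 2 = (x - 1)*(x^2 - 3*x + 2) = (x - 2)*(x - 1)*(x - 1)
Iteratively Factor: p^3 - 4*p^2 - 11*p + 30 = (p - 5)*(p^2 + p - 6) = (p - 5)*(p + 3)*(p - 2)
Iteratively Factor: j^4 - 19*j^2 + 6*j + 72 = (j - 3)*(j^3 + 3*j^2 - 10*j - 24) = (j - 3)*(j + 2)*(j^2 + j - 12) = (j - 3)^2*(j + 2)*(j + 4)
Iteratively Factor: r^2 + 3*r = (r)*(r + 3)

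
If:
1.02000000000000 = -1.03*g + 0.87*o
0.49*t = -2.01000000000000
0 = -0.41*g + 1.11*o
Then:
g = -1.44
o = -0.53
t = -4.10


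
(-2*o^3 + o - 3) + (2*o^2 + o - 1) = -2*o^3 + 2*o^2 + 2*o - 4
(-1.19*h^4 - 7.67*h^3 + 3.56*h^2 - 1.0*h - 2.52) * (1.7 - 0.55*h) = 0.6545*h^5 + 2.1955*h^4 - 14.997*h^3 + 6.602*h^2 - 0.314*h - 4.284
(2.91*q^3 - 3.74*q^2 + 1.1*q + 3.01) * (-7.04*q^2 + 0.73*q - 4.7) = -20.4864*q^5 + 28.4539*q^4 - 24.1512*q^3 - 2.8094*q^2 - 2.9727*q - 14.147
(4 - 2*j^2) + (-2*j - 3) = -2*j^2 - 2*j + 1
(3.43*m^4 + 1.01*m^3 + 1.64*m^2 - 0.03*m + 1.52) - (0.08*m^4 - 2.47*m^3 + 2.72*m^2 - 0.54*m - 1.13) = 3.35*m^4 + 3.48*m^3 - 1.08*m^2 + 0.51*m + 2.65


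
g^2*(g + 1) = g^3 + g^2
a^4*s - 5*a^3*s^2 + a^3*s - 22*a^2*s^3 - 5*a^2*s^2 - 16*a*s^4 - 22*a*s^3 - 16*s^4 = (a - 8*s)*(a + s)*(a + 2*s)*(a*s + s)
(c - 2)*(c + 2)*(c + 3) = c^3 + 3*c^2 - 4*c - 12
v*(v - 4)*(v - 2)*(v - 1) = v^4 - 7*v^3 + 14*v^2 - 8*v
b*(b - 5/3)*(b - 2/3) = b^3 - 7*b^2/3 + 10*b/9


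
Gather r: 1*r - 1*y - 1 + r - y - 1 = 2*r - 2*y - 2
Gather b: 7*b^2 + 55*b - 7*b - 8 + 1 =7*b^2 + 48*b - 7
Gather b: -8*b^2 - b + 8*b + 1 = -8*b^2 + 7*b + 1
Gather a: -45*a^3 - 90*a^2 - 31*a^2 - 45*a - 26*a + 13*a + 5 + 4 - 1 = -45*a^3 - 121*a^2 - 58*a + 8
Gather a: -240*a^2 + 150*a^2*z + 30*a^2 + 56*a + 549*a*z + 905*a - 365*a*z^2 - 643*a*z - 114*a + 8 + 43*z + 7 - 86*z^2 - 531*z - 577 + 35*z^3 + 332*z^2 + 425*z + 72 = a^2*(150*z - 210) + a*(-365*z^2 - 94*z + 847) + 35*z^3 + 246*z^2 - 63*z - 490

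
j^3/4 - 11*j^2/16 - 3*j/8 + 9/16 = (j/4 + 1/4)*(j - 3)*(j - 3/4)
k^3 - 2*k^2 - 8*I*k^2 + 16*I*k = k*(k - 2)*(k - 8*I)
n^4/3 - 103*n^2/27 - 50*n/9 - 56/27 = (n/3 + 1/3)*(n - 4)*(n + 2/3)*(n + 7/3)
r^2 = r^2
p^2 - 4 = (p - 2)*(p + 2)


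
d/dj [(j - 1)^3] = 3*(j - 1)^2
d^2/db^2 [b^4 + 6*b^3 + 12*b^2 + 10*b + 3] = 12*b^2 + 36*b + 24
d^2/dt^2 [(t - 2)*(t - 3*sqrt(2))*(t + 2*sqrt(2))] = 6*t - 4 - 2*sqrt(2)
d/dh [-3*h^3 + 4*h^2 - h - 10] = -9*h^2 + 8*h - 1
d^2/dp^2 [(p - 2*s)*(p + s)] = 2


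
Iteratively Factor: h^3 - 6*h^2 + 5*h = (h - 5)*(h^2 - h) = h*(h - 5)*(h - 1)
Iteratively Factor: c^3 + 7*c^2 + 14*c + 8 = (c + 4)*(c^2 + 3*c + 2) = (c + 2)*(c + 4)*(c + 1)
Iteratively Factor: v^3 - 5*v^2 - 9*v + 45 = (v - 3)*(v^2 - 2*v - 15) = (v - 5)*(v - 3)*(v + 3)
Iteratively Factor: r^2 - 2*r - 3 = (r - 3)*(r + 1)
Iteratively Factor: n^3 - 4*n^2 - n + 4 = (n + 1)*(n^2 - 5*n + 4) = (n - 4)*(n + 1)*(n - 1)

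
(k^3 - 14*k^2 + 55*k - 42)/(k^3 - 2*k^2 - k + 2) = (k^2 - 13*k + 42)/(k^2 - k - 2)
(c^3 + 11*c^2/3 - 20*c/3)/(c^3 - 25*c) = (c - 4/3)/(c - 5)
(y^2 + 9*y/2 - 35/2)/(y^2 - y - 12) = (-y^2 - 9*y/2 + 35/2)/(-y^2 + y + 12)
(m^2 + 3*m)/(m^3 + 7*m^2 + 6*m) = (m + 3)/(m^2 + 7*m + 6)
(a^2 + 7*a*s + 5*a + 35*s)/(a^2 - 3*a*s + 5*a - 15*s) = (-a - 7*s)/(-a + 3*s)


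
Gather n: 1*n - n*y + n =n*(2 - y)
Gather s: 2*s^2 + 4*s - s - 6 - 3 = 2*s^2 + 3*s - 9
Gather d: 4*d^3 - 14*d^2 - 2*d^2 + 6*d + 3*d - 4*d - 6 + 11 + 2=4*d^3 - 16*d^2 + 5*d + 7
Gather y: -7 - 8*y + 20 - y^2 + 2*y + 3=-y^2 - 6*y + 16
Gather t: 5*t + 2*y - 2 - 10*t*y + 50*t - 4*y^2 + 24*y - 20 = t*(55 - 10*y) - 4*y^2 + 26*y - 22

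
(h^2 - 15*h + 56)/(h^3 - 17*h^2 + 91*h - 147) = (h - 8)/(h^2 - 10*h + 21)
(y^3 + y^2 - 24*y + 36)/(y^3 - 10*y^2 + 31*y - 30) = (y + 6)/(y - 5)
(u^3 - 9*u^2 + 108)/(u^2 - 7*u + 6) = (u^2 - 3*u - 18)/(u - 1)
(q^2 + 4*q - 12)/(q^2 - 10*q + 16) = (q + 6)/(q - 8)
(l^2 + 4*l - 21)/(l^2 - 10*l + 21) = (l + 7)/(l - 7)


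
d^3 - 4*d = d*(d - 2)*(d + 2)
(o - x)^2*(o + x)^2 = o^4 - 2*o^2*x^2 + x^4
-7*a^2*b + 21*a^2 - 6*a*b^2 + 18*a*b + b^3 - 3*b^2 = (-7*a + b)*(a + b)*(b - 3)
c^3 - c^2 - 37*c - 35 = (c - 7)*(c + 1)*(c + 5)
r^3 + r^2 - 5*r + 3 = (r - 1)^2*(r + 3)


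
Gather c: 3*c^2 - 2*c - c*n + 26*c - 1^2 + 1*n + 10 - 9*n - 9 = 3*c^2 + c*(24 - n) - 8*n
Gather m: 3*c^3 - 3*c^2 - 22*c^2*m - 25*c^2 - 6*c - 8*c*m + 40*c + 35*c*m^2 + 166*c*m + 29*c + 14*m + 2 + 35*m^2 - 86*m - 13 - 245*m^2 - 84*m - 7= 3*c^3 - 28*c^2 + 63*c + m^2*(35*c - 210) + m*(-22*c^2 + 158*c - 156) - 18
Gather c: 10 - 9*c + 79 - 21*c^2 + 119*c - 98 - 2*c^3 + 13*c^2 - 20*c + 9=-2*c^3 - 8*c^2 + 90*c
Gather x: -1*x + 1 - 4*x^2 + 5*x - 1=-4*x^2 + 4*x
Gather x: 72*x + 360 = 72*x + 360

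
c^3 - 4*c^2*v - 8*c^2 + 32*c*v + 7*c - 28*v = (c - 7)*(c - 1)*(c - 4*v)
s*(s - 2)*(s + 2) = s^3 - 4*s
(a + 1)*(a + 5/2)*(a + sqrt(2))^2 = a^4 + 2*sqrt(2)*a^3 + 7*a^3/2 + 9*a^2/2 + 7*sqrt(2)*a^2 + 7*a + 5*sqrt(2)*a + 5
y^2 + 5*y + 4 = (y + 1)*(y + 4)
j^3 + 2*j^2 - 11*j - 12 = (j - 3)*(j + 1)*(j + 4)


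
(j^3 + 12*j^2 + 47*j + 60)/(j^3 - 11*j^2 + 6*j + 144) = (j^2 + 9*j + 20)/(j^2 - 14*j + 48)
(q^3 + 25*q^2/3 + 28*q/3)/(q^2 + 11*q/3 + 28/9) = 3*q*(q + 7)/(3*q + 7)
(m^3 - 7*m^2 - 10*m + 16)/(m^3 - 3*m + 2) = (m - 8)/(m - 1)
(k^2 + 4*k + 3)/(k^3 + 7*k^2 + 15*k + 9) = 1/(k + 3)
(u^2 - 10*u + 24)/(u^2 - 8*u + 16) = (u - 6)/(u - 4)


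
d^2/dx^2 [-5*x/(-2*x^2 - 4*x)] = 5/(x^3 + 6*x^2 + 12*x + 8)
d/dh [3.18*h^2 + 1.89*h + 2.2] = 6.36*h + 1.89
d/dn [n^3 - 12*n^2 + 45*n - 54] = 3*n^2 - 24*n + 45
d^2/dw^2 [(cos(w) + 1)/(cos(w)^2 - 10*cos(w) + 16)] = (-9*(1 - cos(2*w))^2*cos(w)/4 - 7*(1 - cos(2*w))^2/2 - 951*cos(w)/2 - 109*cos(2*w) + 30*cos(3*w) + cos(5*w)/2 + 393)/((cos(w) - 8)^3*(cos(w) - 2)^3)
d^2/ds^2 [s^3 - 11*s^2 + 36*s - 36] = 6*s - 22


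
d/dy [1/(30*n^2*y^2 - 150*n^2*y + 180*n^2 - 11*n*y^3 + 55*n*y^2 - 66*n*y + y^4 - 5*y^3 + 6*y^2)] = (-60*n^2*y + 150*n^2 + 33*n*y^2 - 110*n*y + 66*n - 4*y^3 + 15*y^2 - 12*y)/(30*n^2*y^2 - 150*n^2*y + 180*n^2 - 11*n*y^3 + 55*n*y^2 - 66*n*y + y^4 - 5*y^3 + 6*y^2)^2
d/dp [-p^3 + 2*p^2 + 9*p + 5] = -3*p^2 + 4*p + 9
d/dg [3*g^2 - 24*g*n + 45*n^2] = 6*g - 24*n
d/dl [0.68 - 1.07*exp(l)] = -1.07*exp(l)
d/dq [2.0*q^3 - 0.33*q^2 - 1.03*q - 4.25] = 6.0*q^2 - 0.66*q - 1.03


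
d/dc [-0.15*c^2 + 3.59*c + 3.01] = 3.59 - 0.3*c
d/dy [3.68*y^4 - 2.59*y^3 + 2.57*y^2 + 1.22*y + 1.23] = 14.72*y^3 - 7.77*y^2 + 5.14*y + 1.22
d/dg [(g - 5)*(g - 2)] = 2*g - 7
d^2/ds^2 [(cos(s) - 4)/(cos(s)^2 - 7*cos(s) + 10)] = (-9*(1 - cos(2*s))^2*cos(s)/4 + 9*(1 - cos(2*s))^2/4 + 272*cos(s) - 20*cos(2*s) - 15*cos(3*s)/2 + cos(5*s)/2 - 201)/((cos(s) - 5)^3*(cos(s) - 2)^3)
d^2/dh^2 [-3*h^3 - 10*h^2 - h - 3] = -18*h - 20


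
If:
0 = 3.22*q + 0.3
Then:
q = -0.09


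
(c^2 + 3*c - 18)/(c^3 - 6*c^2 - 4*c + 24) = (c^2 + 3*c - 18)/(c^3 - 6*c^2 - 4*c + 24)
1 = 1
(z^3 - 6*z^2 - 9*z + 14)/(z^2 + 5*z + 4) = (z^3 - 6*z^2 - 9*z + 14)/(z^2 + 5*z + 4)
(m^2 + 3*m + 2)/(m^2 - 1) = (m + 2)/(m - 1)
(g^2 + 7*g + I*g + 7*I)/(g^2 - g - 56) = (g + I)/(g - 8)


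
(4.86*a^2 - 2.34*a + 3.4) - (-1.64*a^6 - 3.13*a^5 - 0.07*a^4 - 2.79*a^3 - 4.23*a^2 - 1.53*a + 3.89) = 1.64*a^6 + 3.13*a^5 + 0.07*a^4 + 2.79*a^3 + 9.09*a^2 - 0.81*a - 0.49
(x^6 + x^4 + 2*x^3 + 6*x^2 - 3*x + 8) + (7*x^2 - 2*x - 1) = x^6 + x^4 + 2*x^3 + 13*x^2 - 5*x + 7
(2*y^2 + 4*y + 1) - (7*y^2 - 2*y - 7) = -5*y^2 + 6*y + 8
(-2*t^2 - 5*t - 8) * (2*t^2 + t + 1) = -4*t^4 - 12*t^3 - 23*t^2 - 13*t - 8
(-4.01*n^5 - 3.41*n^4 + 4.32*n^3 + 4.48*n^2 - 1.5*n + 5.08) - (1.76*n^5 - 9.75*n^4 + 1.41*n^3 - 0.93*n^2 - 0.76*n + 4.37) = -5.77*n^5 + 6.34*n^4 + 2.91*n^3 + 5.41*n^2 - 0.74*n + 0.71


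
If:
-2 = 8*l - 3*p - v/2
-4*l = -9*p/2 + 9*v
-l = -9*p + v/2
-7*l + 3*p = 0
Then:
No Solution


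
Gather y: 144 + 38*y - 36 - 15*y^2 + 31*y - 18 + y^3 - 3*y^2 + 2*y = y^3 - 18*y^2 + 71*y + 90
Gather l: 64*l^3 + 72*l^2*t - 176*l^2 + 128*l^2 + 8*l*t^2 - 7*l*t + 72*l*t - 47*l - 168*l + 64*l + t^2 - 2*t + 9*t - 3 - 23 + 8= 64*l^3 + l^2*(72*t - 48) + l*(8*t^2 + 65*t - 151) + t^2 + 7*t - 18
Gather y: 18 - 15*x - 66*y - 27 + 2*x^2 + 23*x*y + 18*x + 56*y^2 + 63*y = 2*x^2 + 3*x + 56*y^2 + y*(23*x - 3) - 9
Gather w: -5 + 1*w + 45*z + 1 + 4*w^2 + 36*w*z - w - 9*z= 4*w^2 + 36*w*z + 36*z - 4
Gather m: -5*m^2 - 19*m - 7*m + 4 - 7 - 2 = -5*m^2 - 26*m - 5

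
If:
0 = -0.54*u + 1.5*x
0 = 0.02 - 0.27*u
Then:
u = 0.07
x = 0.03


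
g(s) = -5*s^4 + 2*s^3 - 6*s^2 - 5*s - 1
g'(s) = -20*s^3 + 6*s^2 - 12*s - 5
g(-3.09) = -557.68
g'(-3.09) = 679.44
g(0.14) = -1.81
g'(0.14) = -6.62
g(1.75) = -64.30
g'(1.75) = -114.81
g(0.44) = -4.38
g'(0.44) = -10.82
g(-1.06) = -11.14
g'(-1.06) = 38.28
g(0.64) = -6.97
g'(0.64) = -15.47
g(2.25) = -147.99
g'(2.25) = -229.44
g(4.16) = -1479.07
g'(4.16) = -1390.91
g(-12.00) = -107941.00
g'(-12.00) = 35563.00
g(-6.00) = -7099.00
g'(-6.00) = 4603.00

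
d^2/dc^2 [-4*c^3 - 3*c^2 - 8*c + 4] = -24*c - 6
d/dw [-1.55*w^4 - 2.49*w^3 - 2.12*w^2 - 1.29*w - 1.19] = -6.2*w^3 - 7.47*w^2 - 4.24*w - 1.29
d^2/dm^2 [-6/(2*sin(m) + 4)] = 3*(sin(m)^2 - 2*sin(m) - 2)/(sin(m) + 2)^3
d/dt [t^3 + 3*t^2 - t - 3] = 3*t^2 + 6*t - 1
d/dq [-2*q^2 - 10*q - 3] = -4*q - 10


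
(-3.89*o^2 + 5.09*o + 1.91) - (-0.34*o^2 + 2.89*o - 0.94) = -3.55*o^2 + 2.2*o + 2.85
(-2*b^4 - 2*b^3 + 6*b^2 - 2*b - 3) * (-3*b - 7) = 6*b^5 + 20*b^4 - 4*b^3 - 36*b^2 + 23*b + 21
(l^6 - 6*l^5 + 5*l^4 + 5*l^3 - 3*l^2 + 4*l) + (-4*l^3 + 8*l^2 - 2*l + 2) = l^6 - 6*l^5 + 5*l^4 + l^3 + 5*l^2 + 2*l + 2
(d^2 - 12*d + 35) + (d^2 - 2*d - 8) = 2*d^2 - 14*d + 27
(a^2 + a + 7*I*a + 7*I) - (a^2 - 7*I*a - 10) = a + 14*I*a + 10 + 7*I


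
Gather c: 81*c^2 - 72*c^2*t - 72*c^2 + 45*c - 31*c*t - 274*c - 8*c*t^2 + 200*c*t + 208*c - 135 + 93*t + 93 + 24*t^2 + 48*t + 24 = c^2*(9 - 72*t) + c*(-8*t^2 + 169*t - 21) + 24*t^2 + 141*t - 18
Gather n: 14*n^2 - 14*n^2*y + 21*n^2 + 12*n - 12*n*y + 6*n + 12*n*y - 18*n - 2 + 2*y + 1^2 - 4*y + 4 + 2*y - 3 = n^2*(35 - 14*y)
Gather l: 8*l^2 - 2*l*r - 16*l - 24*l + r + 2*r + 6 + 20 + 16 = 8*l^2 + l*(-2*r - 40) + 3*r + 42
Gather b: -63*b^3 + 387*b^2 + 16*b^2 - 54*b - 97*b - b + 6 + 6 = -63*b^3 + 403*b^2 - 152*b + 12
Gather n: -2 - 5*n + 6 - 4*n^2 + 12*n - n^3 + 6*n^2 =-n^3 + 2*n^2 + 7*n + 4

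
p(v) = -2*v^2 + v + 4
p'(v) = 1 - 4*v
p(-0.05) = 3.94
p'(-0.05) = 1.20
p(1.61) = 0.43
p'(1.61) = -5.44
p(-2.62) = -12.35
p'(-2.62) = 11.48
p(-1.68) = -3.32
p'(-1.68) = 7.72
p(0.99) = 3.03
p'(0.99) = -2.96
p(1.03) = 2.91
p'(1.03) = -3.12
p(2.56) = -6.55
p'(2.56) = -9.24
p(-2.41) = -10.03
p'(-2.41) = 10.64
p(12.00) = -272.00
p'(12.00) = -47.00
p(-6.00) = -74.00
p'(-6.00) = 25.00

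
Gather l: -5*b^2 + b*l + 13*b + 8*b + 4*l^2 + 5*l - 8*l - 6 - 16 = -5*b^2 + 21*b + 4*l^2 + l*(b - 3) - 22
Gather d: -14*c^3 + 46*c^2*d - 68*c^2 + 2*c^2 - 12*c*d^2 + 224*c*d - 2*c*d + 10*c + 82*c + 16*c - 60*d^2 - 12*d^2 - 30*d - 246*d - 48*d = -14*c^3 - 66*c^2 + 108*c + d^2*(-12*c - 72) + d*(46*c^2 + 222*c - 324)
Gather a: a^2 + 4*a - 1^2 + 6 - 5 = a^2 + 4*a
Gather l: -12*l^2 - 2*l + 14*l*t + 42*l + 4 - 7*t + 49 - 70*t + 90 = -12*l^2 + l*(14*t + 40) - 77*t + 143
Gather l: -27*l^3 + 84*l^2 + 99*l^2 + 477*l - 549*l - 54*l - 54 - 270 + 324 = -27*l^3 + 183*l^2 - 126*l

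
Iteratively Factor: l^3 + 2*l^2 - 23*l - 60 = (l + 4)*(l^2 - 2*l - 15) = (l + 3)*(l + 4)*(l - 5)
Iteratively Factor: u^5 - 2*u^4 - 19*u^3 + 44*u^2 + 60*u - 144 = (u + 4)*(u^4 - 6*u^3 + 5*u^2 + 24*u - 36) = (u - 3)*(u + 4)*(u^3 - 3*u^2 - 4*u + 12) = (u - 3)*(u - 2)*(u + 4)*(u^2 - u - 6) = (u - 3)^2*(u - 2)*(u + 4)*(u + 2)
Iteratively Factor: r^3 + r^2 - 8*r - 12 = (r - 3)*(r^2 + 4*r + 4) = (r - 3)*(r + 2)*(r + 2)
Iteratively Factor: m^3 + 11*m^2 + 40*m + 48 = (m + 3)*(m^2 + 8*m + 16) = (m + 3)*(m + 4)*(m + 4)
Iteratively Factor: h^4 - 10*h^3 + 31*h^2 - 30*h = (h - 3)*(h^3 - 7*h^2 + 10*h) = (h - 3)*(h - 2)*(h^2 - 5*h) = (h - 5)*(h - 3)*(h - 2)*(h)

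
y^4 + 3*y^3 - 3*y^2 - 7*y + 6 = (y - 1)^2*(y + 2)*(y + 3)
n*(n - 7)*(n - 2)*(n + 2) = n^4 - 7*n^3 - 4*n^2 + 28*n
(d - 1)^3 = d^3 - 3*d^2 + 3*d - 1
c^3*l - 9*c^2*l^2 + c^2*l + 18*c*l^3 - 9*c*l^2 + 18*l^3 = (c - 6*l)*(c - 3*l)*(c*l + l)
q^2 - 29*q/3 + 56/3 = (q - 7)*(q - 8/3)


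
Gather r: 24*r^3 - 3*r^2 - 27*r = 24*r^3 - 3*r^2 - 27*r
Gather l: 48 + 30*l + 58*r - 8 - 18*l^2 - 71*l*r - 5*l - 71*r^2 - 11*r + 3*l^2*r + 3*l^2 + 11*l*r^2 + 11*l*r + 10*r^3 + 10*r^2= l^2*(3*r - 15) + l*(11*r^2 - 60*r + 25) + 10*r^3 - 61*r^2 + 47*r + 40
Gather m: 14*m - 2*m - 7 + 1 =12*m - 6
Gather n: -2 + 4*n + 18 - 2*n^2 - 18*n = -2*n^2 - 14*n + 16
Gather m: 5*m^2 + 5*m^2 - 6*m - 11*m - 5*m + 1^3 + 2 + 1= 10*m^2 - 22*m + 4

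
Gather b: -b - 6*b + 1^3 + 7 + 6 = 14 - 7*b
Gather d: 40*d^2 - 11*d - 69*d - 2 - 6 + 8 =40*d^2 - 80*d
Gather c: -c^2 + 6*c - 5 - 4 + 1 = -c^2 + 6*c - 8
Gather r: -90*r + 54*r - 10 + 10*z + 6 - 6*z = -36*r + 4*z - 4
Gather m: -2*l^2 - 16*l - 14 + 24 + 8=-2*l^2 - 16*l + 18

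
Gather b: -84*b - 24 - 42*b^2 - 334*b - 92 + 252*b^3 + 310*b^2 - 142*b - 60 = 252*b^3 + 268*b^2 - 560*b - 176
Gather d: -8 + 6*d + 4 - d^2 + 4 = -d^2 + 6*d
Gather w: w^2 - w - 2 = w^2 - w - 2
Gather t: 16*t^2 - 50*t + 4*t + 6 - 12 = 16*t^2 - 46*t - 6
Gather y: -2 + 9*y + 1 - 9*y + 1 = 0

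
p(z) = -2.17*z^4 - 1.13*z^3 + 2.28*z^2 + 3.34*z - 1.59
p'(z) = -8.68*z^3 - 3.39*z^2 + 4.56*z + 3.34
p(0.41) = 0.02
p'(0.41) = 4.04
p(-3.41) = -235.07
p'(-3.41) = 292.55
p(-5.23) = -1418.59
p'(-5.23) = 1128.49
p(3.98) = -567.91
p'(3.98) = -579.44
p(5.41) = -1954.58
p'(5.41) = -1445.60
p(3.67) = -408.14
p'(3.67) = -454.64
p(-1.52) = -9.01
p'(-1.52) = 19.06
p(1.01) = 0.69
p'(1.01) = -4.46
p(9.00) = -14847.99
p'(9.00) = -6557.93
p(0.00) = -1.59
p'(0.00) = 3.34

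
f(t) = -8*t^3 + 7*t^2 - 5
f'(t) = -24*t^2 + 14*t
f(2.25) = -60.69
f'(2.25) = -90.00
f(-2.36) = 139.14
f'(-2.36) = -166.71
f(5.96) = -1450.02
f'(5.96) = -769.08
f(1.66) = -22.31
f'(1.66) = -42.89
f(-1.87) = 71.79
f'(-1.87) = -110.11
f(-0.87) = 5.57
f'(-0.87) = -30.35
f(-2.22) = 117.03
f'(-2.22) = -149.36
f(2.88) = -138.04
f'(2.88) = -158.75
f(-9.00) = 6394.00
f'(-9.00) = -2070.00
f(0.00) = -5.00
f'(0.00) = 0.00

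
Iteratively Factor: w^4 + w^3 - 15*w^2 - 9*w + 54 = (w + 3)*(w^3 - 2*w^2 - 9*w + 18) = (w + 3)^2*(w^2 - 5*w + 6) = (w - 2)*(w + 3)^2*(w - 3)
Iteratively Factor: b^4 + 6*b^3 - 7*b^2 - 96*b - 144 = (b + 3)*(b^3 + 3*b^2 - 16*b - 48) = (b + 3)^2*(b^2 - 16) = (b + 3)^2*(b + 4)*(b - 4)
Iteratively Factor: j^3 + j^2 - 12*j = (j)*(j^2 + j - 12) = j*(j + 4)*(j - 3)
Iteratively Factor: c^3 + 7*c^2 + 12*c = (c + 3)*(c^2 + 4*c) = (c + 3)*(c + 4)*(c)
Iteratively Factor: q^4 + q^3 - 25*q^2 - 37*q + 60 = (q - 5)*(q^3 + 6*q^2 + 5*q - 12) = (q - 5)*(q + 4)*(q^2 + 2*q - 3) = (q - 5)*(q - 1)*(q + 4)*(q + 3)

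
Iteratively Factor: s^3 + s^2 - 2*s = (s)*(s^2 + s - 2) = s*(s - 1)*(s + 2)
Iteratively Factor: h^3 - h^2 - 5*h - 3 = (h + 1)*(h^2 - 2*h - 3) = (h + 1)^2*(h - 3)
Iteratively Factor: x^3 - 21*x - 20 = (x + 1)*(x^2 - x - 20) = (x + 1)*(x + 4)*(x - 5)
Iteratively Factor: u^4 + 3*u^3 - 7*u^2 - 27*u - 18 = (u + 1)*(u^3 + 2*u^2 - 9*u - 18) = (u - 3)*(u + 1)*(u^2 + 5*u + 6) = (u - 3)*(u + 1)*(u + 2)*(u + 3)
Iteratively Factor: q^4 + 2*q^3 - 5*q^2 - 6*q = (q - 2)*(q^3 + 4*q^2 + 3*q) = (q - 2)*(q + 1)*(q^2 + 3*q) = q*(q - 2)*(q + 1)*(q + 3)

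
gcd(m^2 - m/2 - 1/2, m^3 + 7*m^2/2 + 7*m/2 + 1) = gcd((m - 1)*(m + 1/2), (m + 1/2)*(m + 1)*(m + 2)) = m + 1/2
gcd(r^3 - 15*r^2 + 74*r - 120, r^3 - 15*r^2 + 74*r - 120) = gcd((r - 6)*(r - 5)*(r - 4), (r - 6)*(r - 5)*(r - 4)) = r^3 - 15*r^2 + 74*r - 120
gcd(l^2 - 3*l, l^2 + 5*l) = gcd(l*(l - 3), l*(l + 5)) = l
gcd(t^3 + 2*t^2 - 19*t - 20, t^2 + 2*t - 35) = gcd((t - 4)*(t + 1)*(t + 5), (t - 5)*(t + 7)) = 1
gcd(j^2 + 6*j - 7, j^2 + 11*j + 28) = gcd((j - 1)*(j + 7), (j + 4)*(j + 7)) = j + 7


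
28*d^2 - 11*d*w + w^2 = (-7*d + w)*(-4*d + w)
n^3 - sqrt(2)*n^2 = n^2*(n - sqrt(2))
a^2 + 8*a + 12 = (a + 2)*(a + 6)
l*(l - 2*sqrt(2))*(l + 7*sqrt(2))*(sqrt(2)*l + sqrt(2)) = sqrt(2)*l^4 + sqrt(2)*l^3 + 10*l^3 - 28*sqrt(2)*l^2 + 10*l^2 - 28*sqrt(2)*l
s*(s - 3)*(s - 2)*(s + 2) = s^4 - 3*s^3 - 4*s^2 + 12*s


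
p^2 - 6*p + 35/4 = (p - 7/2)*(p - 5/2)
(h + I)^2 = h^2 + 2*I*h - 1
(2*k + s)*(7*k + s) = 14*k^2 + 9*k*s + s^2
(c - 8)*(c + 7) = c^2 - c - 56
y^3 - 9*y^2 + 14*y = y*(y - 7)*(y - 2)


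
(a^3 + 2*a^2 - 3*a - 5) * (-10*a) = -10*a^4 - 20*a^3 + 30*a^2 + 50*a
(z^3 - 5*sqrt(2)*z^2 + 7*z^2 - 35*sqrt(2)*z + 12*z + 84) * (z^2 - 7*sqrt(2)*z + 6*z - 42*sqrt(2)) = z^5 - 12*sqrt(2)*z^4 + 13*z^4 - 156*sqrt(2)*z^3 + 124*z^3 - 588*sqrt(2)*z^2 + 1066*z^2 - 1092*sqrt(2)*z + 3444*z - 3528*sqrt(2)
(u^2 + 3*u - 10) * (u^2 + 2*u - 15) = u^4 + 5*u^3 - 19*u^2 - 65*u + 150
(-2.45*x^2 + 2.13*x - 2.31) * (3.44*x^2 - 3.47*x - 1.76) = -8.428*x^4 + 15.8287*x^3 - 11.0255*x^2 + 4.2669*x + 4.0656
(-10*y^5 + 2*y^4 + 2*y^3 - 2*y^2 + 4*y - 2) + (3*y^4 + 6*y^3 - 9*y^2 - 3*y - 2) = -10*y^5 + 5*y^4 + 8*y^3 - 11*y^2 + y - 4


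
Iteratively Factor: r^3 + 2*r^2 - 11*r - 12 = (r - 3)*(r^2 + 5*r + 4) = (r - 3)*(r + 1)*(r + 4)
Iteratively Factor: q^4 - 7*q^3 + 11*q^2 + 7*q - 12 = (q - 4)*(q^3 - 3*q^2 - q + 3) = (q - 4)*(q - 3)*(q^2 - 1) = (q - 4)*(q - 3)*(q - 1)*(q + 1)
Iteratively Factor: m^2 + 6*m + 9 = (m + 3)*(m + 3)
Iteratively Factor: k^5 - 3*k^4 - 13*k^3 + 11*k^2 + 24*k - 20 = (k + 2)*(k^4 - 5*k^3 - 3*k^2 + 17*k - 10) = (k + 2)^2*(k^3 - 7*k^2 + 11*k - 5) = (k - 5)*(k + 2)^2*(k^2 - 2*k + 1) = (k - 5)*(k - 1)*(k + 2)^2*(k - 1)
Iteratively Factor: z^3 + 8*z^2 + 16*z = (z + 4)*(z^2 + 4*z) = (z + 4)^2*(z)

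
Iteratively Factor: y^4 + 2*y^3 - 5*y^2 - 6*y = (y)*(y^3 + 2*y^2 - 5*y - 6) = y*(y + 1)*(y^2 + y - 6) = y*(y - 2)*(y + 1)*(y + 3)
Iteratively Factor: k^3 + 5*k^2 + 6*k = (k + 2)*(k^2 + 3*k) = k*(k + 2)*(k + 3)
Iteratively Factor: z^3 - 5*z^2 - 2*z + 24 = (z - 4)*(z^2 - z - 6) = (z - 4)*(z + 2)*(z - 3)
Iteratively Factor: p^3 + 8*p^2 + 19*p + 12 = (p + 1)*(p^2 + 7*p + 12) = (p + 1)*(p + 4)*(p + 3)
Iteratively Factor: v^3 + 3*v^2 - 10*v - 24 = (v + 2)*(v^2 + v - 12) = (v + 2)*(v + 4)*(v - 3)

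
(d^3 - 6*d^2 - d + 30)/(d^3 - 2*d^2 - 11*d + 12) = (d^3 - 6*d^2 - d + 30)/(d^3 - 2*d^2 - 11*d + 12)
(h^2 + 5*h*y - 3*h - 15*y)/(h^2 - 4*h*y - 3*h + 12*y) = (-h - 5*y)/(-h + 4*y)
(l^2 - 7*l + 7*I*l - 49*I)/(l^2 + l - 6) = (l^2 + 7*l*(-1 + I) - 49*I)/(l^2 + l - 6)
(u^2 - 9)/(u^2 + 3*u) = (u - 3)/u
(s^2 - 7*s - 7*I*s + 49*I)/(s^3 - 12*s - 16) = (-s^2 + 7*s + 7*I*s - 49*I)/(-s^3 + 12*s + 16)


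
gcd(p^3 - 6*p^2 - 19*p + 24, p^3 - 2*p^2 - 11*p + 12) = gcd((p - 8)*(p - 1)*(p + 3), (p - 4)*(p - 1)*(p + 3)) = p^2 + 2*p - 3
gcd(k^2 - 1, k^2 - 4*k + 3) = k - 1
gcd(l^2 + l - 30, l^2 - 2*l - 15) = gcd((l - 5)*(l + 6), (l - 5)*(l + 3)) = l - 5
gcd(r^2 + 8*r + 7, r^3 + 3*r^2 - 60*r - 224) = r + 7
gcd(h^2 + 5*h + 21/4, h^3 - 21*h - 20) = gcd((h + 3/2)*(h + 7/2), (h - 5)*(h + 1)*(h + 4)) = 1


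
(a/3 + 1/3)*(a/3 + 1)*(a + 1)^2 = a^4/9 + 2*a^3/3 + 4*a^2/3 + 10*a/9 + 1/3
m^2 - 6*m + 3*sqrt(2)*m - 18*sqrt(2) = (m - 6)*(m + 3*sqrt(2))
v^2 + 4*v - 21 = (v - 3)*(v + 7)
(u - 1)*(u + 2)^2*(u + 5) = u^4 + 8*u^3 + 15*u^2 - 4*u - 20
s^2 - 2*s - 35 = (s - 7)*(s + 5)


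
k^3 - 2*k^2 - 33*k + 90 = (k - 5)*(k - 3)*(k + 6)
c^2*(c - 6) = c^3 - 6*c^2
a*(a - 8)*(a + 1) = a^3 - 7*a^2 - 8*a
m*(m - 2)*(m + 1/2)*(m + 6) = m^4 + 9*m^3/2 - 10*m^2 - 6*m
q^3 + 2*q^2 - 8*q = q*(q - 2)*(q + 4)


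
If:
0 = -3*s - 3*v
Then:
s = -v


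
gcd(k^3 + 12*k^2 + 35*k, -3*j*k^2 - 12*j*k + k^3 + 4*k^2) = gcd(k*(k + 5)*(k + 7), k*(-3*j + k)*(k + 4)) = k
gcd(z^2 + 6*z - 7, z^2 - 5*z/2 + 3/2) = z - 1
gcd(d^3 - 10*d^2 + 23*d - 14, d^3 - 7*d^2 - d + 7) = d^2 - 8*d + 7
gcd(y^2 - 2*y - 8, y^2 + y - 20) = y - 4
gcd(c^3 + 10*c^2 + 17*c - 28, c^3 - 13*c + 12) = c^2 + 3*c - 4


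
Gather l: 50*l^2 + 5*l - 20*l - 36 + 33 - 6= 50*l^2 - 15*l - 9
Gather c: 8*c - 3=8*c - 3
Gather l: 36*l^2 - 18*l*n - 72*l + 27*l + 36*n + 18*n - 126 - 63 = 36*l^2 + l*(-18*n - 45) + 54*n - 189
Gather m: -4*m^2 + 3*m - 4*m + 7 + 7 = -4*m^2 - m + 14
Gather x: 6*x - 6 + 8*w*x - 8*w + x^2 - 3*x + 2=-8*w + x^2 + x*(8*w + 3) - 4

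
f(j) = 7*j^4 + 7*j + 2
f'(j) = 28*j^3 + 7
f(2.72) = 404.19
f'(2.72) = 570.46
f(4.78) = 3689.81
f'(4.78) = 3065.03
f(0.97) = 14.99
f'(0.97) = 32.55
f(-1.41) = 19.80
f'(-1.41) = -71.49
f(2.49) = 288.52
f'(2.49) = 439.27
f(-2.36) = 202.62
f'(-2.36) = -361.04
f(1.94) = 114.73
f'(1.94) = 211.44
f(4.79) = 3720.55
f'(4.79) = 3084.26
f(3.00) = 590.00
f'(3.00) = 763.00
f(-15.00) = 354272.00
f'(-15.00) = -94493.00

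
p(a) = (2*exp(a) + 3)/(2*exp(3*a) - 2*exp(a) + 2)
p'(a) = (2*exp(a) + 3)*(-6*exp(3*a) + 2*exp(a))/(2*exp(3*a) - 2*exp(a) + 2)^2 + 2*exp(a)/(2*exp(3*a) - 2*exp(a) + 2)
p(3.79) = 0.00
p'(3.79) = -0.00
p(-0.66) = 3.25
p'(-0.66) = 1.37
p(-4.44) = 1.53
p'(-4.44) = 0.03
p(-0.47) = 3.43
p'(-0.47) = 0.41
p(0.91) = 0.29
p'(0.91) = -0.72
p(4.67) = 0.00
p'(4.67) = -0.00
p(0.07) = 2.22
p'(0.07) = -4.09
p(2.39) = 0.01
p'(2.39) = -0.02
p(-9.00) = 1.50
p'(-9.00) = 0.00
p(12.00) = 0.00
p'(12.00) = 0.00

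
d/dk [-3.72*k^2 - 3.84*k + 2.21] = -7.44*k - 3.84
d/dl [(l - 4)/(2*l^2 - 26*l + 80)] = (l^2 - 13*l - (l - 4)*(2*l - 13) + 40)/(2*(l^2 - 13*l + 40)^2)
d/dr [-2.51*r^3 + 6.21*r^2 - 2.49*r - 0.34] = -7.53*r^2 + 12.42*r - 2.49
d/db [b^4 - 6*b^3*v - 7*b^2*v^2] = 2*b*(2*b^2 - 9*b*v - 7*v^2)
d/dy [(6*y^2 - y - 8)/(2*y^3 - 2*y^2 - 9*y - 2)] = 2*(-6*y^4 + 2*y^3 - 4*y^2 - 28*y - 35)/(4*y^6 - 8*y^5 - 32*y^4 + 28*y^3 + 89*y^2 + 36*y + 4)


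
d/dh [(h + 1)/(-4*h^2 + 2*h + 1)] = (4*h^2 + 8*h - 1)/(16*h^4 - 16*h^3 - 4*h^2 + 4*h + 1)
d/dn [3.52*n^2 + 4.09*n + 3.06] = 7.04*n + 4.09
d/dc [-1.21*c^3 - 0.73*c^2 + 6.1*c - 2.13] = -3.63*c^2 - 1.46*c + 6.1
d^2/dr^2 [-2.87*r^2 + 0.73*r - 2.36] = -5.74000000000000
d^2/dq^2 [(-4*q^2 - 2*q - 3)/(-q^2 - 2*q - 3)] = 6*(-2*q^3 - 9*q^2 + 9)/(q^6 + 6*q^5 + 21*q^4 + 44*q^3 + 63*q^2 + 54*q + 27)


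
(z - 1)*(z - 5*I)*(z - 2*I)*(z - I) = z^4 - z^3 - 8*I*z^3 - 17*z^2 + 8*I*z^2 + 17*z + 10*I*z - 10*I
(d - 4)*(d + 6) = d^2 + 2*d - 24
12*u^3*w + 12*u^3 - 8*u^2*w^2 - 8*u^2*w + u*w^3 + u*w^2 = (-6*u + w)*(-2*u + w)*(u*w + u)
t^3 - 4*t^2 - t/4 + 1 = (t - 4)*(t - 1/2)*(t + 1/2)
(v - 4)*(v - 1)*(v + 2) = v^3 - 3*v^2 - 6*v + 8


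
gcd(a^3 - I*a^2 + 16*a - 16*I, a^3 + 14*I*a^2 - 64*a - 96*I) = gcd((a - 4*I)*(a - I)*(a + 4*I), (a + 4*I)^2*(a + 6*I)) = a + 4*I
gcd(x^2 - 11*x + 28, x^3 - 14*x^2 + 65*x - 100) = x - 4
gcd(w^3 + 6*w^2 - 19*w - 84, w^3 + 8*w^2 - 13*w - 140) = w^2 + 3*w - 28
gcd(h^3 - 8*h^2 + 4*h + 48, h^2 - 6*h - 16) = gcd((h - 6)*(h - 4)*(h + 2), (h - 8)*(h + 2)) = h + 2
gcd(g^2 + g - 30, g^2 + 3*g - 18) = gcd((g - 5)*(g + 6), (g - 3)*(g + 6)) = g + 6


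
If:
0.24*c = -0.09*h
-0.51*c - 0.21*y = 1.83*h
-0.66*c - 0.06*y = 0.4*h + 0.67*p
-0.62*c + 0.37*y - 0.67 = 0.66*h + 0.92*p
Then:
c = 0.07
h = -0.18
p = -0.08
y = 1.39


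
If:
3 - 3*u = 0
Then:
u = 1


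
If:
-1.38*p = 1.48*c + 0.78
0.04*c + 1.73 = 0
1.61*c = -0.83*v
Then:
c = -43.25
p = 45.82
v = 83.89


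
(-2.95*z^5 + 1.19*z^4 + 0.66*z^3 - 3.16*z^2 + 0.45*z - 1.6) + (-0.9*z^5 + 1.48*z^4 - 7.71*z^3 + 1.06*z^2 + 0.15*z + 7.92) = -3.85*z^5 + 2.67*z^4 - 7.05*z^3 - 2.1*z^2 + 0.6*z + 6.32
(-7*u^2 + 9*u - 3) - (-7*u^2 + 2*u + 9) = 7*u - 12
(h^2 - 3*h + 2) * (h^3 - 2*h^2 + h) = h^5 - 5*h^4 + 9*h^3 - 7*h^2 + 2*h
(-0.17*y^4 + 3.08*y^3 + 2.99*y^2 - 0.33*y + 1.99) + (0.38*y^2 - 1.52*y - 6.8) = -0.17*y^4 + 3.08*y^3 + 3.37*y^2 - 1.85*y - 4.81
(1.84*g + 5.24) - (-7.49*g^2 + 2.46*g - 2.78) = 7.49*g^2 - 0.62*g + 8.02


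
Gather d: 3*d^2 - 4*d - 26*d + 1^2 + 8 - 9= 3*d^2 - 30*d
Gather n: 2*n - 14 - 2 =2*n - 16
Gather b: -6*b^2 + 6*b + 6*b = -6*b^2 + 12*b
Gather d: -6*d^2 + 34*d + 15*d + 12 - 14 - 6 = -6*d^2 + 49*d - 8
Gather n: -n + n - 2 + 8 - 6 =0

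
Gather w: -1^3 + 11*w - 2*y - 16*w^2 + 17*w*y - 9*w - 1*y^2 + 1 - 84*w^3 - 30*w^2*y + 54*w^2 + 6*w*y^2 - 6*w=-84*w^3 + w^2*(38 - 30*y) + w*(6*y^2 + 17*y - 4) - y^2 - 2*y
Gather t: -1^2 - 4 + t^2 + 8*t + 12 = t^2 + 8*t + 7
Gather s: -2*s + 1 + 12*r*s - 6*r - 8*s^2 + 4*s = -6*r - 8*s^2 + s*(12*r + 2) + 1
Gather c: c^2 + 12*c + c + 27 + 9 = c^2 + 13*c + 36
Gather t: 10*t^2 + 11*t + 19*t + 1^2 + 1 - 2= 10*t^2 + 30*t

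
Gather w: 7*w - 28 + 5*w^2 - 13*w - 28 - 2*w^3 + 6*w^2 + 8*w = -2*w^3 + 11*w^2 + 2*w - 56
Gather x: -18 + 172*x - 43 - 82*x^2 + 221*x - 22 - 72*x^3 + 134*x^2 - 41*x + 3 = -72*x^3 + 52*x^2 + 352*x - 80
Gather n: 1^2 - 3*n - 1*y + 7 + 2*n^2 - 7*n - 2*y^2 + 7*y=2*n^2 - 10*n - 2*y^2 + 6*y + 8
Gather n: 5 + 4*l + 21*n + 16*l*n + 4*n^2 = 4*l + 4*n^2 + n*(16*l + 21) + 5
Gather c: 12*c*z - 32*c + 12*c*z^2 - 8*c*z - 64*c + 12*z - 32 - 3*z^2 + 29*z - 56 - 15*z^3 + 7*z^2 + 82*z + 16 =c*(12*z^2 + 4*z - 96) - 15*z^3 + 4*z^2 + 123*z - 72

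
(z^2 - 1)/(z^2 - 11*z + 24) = (z^2 - 1)/(z^2 - 11*z + 24)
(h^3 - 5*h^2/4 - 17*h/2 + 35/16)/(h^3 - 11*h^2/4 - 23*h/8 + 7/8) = (h + 5/2)/(h + 1)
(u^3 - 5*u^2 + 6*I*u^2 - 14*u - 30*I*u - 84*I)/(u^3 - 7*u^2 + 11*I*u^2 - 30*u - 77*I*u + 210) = (u + 2)/(u + 5*I)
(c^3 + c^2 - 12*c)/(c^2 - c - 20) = c*(c - 3)/(c - 5)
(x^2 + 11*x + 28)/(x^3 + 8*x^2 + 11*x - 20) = (x + 7)/(x^2 + 4*x - 5)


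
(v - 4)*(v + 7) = v^2 + 3*v - 28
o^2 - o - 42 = (o - 7)*(o + 6)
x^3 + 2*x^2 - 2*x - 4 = (x + 2)*(x - sqrt(2))*(x + sqrt(2))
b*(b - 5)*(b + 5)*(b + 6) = b^4 + 6*b^3 - 25*b^2 - 150*b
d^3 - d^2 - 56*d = d*(d - 8)*(d + 7)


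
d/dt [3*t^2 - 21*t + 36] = 6*t - 21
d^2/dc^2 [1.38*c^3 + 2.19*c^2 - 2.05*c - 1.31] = 8.28*c + 4.38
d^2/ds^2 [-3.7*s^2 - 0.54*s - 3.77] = -7.40000000000000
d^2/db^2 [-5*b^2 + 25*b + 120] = -10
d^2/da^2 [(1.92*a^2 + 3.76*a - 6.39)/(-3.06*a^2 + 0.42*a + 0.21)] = (-75.34944*a^3 + 351.597672*a^2 - 63.771624*a + 10.96074)/(28.652616*a^6 - 11.798136*a^5 - 4.279716*a^4 + 1.545264*a^3 + 0.293706*a^2 - 0.055566*a - 0.009261)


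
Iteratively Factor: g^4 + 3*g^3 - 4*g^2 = (g - 1)*(g^3 + 4*g^2) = g*(g - 1)*(g^2 + 4*g) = g^2*(g - 1)*(g + 4)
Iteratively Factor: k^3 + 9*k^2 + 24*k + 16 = (k + 4)*(k^2 + 5*k + 4) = (k + 4)^2*(k + 1)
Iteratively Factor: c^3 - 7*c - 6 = (c + 2)*(c^2 - 2*c - 3) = (c + 1)*(c + 2)*(c - 3)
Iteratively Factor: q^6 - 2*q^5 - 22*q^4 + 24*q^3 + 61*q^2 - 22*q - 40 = (q - 1)*(q^5 - q^4 - 23*q^3 + q^2 + 62*q + 40) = (q - 2)*(q - 1)*(q^4 + q^3 - 21*q^2 - 41*q - 20) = (q - 2)*(q - 1)*(q + 4)*(q^3 - 3*q^2 - 9*q - 5) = (q - 5)*(q - 2)*(q - 1)*(q + 4)*(q^2 + 2*q + 1) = (q - 5)*(q - 2)*(q - 1)*(q + 1)*(q + 4)*(q + 1)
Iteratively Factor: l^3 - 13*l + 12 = (l + 4)*(l^2 - 4*l + 3) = (l - 1)*(l + 4)*(l - 3)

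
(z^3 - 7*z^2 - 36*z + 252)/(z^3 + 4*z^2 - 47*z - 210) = (z - 6)/(z + 5)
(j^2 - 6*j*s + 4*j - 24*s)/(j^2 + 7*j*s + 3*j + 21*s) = (j^2 - 6*j*s + 4*j - 24*s)/(j^2 + 7*j*s + 3*j + 21*s)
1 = 1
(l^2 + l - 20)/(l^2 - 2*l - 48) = (-l^2 - l + 20)/(-l^2 + 2*l + 48)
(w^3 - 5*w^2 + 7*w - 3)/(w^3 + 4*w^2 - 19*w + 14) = (w^2 - 4*w + 3)/(w^2 + 5*w - 14)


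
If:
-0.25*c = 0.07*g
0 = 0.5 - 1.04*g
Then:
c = -0.13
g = 0.48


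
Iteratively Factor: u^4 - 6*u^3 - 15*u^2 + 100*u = (u - 5)*(u^3 - u^2 - 20*u) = u*(u - 5)*(u^2 - u - 20) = u*(u - 5)*(u + 4)*(u - 5)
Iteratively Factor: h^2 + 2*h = (h)*(h + 2)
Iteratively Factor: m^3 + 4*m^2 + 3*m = (m + 3)*(m^2 + m) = (m + 1)*(m + 3)*(m)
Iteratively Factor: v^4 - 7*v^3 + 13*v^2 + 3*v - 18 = (v - 2)*(v^3 - 5*v^2 + 3*v + 9) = (v - 3)*(v - 2)*(v^2 - 2*v - 3) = (v - 3)^2*(v - 2)*(v + 1)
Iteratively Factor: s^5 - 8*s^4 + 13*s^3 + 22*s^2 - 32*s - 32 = (s - 2)*(s^4 - 6*s^3 + s^2 + 24*s + 16) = (s - 2)*(s + 1)*(s^3 - 7*s^2 + 8*s + 16) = (s - 4)*(s - 2)*(s + 1)*(s^2 - 3*s - 4) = (s - 4)^2*(s - 2)*(s + 1)*(s + 1)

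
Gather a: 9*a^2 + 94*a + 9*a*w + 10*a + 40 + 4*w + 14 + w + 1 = 9*a^2 + a*(9*w + 104) + 5*w + 55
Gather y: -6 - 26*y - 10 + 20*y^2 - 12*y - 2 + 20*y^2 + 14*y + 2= 40*y^2 - 24*y - 16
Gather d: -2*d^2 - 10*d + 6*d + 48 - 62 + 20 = -2*d^2 - 4*d + 6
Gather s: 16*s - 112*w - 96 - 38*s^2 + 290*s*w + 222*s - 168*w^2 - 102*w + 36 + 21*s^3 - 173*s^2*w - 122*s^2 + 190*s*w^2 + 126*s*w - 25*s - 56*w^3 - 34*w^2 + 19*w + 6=21*s^3 + s^2*(-173*w - 160) + s*(190*w^2 + 416*w + 213) - 56*w^3 - 202*w^2 - 195*w - 54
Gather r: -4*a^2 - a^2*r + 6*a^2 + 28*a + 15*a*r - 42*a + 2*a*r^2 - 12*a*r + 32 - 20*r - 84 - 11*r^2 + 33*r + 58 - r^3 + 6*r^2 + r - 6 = 2*a^2 - 14*a - r^3 + r^2*(2*a - 5) + r*(-a^2 + 3*a + 14)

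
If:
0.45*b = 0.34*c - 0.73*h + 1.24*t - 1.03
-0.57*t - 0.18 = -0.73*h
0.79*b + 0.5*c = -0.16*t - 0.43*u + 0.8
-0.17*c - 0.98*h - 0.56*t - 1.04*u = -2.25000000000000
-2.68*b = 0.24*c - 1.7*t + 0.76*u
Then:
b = -5.02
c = 5.31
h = -3.08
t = -4.26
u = 6.49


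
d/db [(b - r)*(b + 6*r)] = 2*b + 5*r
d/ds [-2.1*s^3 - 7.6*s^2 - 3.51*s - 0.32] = -6.3*s^2 - 15.2*s - 3.51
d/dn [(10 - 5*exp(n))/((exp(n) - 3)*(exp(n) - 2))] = 5*exp(n)/(exp(n) - 3)^2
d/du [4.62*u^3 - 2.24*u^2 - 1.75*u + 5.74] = 13.86*u^2 - 4.48*u - 1.75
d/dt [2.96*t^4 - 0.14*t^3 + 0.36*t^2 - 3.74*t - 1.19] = 11.84*t^3 - 0.42*t^2 + 0.72*t - 3.74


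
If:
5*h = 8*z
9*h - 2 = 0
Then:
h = 2/9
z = 5/36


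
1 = 1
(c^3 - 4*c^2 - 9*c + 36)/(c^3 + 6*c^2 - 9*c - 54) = (c - 4)/(c + 6)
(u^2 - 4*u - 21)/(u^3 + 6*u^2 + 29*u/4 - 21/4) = 4*(u - 7)/(4*u^2 + 12*u - 7)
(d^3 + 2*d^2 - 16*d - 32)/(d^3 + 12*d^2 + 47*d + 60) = (d^2 - 2*d - 8)/(d^2 + 8*d + 15)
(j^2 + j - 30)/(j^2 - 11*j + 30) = (j + 6)/(j - 6)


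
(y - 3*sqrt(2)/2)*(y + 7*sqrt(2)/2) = y^2 + 2*sqrt(2)*y - 21/2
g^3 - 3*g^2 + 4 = (g - 2)^2*(g + 1)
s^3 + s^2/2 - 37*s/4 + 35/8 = (s - 5/2)*(s - 1/2)*(s + 7/2)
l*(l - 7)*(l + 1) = l^3 - 6*l^2 - 7*l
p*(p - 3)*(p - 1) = p^3 - 4*p^2 + 3*p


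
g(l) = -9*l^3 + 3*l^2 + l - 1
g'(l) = -27*l^2 + 6*l + 1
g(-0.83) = 5.38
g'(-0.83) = -22.58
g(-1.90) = 69.66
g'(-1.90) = -107.87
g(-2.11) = 94.79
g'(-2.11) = -131.87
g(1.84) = -45.07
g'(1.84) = -79.37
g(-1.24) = 19.53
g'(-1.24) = -47.96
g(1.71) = -35.52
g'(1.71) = -67.69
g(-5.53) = 1607.22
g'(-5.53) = -857.86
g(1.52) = -24.16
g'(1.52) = -52.26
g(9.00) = -6310.00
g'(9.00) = -2132.00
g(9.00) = -6310.00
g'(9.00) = -2132.00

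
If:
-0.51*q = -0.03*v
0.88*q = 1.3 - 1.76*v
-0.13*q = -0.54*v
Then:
No Solution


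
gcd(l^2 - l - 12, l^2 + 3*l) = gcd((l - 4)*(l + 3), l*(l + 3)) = l + 3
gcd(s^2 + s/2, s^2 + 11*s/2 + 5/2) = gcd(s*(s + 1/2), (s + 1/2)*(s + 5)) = s + 1/2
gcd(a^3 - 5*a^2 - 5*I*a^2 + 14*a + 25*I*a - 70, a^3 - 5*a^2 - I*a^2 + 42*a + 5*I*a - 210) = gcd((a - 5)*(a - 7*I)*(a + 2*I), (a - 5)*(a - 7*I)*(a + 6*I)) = a^2 + a*(-5 - 7*I) + 35*I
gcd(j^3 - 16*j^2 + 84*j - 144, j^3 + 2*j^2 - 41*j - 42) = j - 6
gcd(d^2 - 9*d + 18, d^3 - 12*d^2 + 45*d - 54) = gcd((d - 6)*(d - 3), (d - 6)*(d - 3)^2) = d^2 - 9*d + 18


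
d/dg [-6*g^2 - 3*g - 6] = -12*g - 3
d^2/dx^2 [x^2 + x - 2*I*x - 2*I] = 2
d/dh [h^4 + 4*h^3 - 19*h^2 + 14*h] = 4*h^3 + 12*h^2 - 38*h + 14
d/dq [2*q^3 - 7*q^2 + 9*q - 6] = 6*q^2 - 14*q + 9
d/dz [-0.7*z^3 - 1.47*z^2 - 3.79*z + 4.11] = -2.1*z^2 - 2.94*z - 3.79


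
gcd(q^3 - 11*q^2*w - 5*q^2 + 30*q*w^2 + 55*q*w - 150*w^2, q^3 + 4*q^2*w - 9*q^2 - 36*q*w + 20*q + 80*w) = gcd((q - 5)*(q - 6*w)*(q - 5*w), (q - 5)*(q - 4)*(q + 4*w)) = q - 5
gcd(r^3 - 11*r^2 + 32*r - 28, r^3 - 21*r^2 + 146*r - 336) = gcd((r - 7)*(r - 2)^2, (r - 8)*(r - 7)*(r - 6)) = r - 7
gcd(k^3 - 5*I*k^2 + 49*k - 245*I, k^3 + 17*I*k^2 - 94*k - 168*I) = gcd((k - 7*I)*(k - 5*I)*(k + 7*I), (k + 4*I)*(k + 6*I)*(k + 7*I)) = k + 7*I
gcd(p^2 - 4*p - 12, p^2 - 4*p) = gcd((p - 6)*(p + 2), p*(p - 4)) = 1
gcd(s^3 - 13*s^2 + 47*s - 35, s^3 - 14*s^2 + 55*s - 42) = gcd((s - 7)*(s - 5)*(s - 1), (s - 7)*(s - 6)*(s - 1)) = s^2 - 8*s + 7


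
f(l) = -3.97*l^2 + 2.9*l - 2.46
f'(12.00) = -92.38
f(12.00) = -539.34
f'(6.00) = -44.74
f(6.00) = -127.98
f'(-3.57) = 31.25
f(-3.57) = -63.41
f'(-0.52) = 7.03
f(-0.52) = -5.04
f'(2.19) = -14.49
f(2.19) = -15.15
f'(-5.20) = 44.19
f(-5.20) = -124.89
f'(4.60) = -33.62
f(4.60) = -73.13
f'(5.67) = -42.12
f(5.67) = -113.65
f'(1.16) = -6.31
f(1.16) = -4.44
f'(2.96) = -20.60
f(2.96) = -28.66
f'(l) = 2.9 - 7.94*l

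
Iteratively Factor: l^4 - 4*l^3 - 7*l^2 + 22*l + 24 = (l - 3)*(l^3 - l^2 - 10*l - 8) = (l - 4)*(l - 3)*(l^2 + 3*l + 2) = (l - 4)*(l - 3)*(l + 2)*(l + 1)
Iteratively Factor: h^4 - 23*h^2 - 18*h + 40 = (h + 2)*(h^3 - 2*h^2 - 19*h + 20) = (h - 1)*(h + 2)*(h^2 - h - 20) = (h - 1)*(h + 2)*(h + 4)*(h - 5)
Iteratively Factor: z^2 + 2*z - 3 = (z + 3)*(z - 1)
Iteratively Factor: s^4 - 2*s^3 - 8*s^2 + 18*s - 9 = (s - 3)*(s^3 + s^2 - 5*s + 3) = (s - 3)*(s - 1)*(s^2 + 2*s - 3) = (s - 3)*(s - 1)^2*(s + 3)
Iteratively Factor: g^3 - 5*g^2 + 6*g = (g)*(g^2 - 5*g + 6) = g*(g - 3)*(g - 2)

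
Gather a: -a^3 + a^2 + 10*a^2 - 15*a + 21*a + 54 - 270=-a^3 + 11*a^2 + 6*a - 216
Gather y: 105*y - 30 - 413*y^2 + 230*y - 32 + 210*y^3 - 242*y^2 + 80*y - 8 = 210*y^3 - 655*y^2 + 415*y - 70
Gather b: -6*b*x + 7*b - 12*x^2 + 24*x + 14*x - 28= b*(7 - 6*x) - 12*x^2 + 38*x - 28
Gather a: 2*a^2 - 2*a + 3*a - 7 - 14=2*a^2 + a - 21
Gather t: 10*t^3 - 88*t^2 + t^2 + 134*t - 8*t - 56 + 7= 10*t^3 - 87*t^2 + 126*t - 49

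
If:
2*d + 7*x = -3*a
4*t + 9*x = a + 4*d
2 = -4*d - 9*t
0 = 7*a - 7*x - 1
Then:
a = 319/2324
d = -433/2324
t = -81/581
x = -13/2324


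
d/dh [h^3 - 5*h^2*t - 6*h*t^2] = 3*h^2 - 10*h*t - 6*t^2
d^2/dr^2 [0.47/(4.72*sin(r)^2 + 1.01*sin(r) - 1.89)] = (-41.883392*sin(r)^4 - 6.721752*sin(r)^3 + 45.574537*sin(r)^2 + 12.546321*sin(r) + 9.344446)/(4.72*sin(r)^2 + 1.01*sin(r) - 1.89)^3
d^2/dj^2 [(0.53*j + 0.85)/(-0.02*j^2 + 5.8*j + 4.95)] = ((0.04*j - 5.8)*(0.08*j - 11.6)*(0.53*j + 0.85) + (0.0636*j - 6.114)*(-0.02*j^2 + 5.8*j + 4.95))/(-0.02*j^2 + 5.8*j + 4.95)^3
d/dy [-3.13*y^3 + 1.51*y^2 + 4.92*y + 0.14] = -9.39*y^2 + 3.02*y + 4.92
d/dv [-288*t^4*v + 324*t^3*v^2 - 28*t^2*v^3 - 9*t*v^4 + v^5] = -288*t^4 + 648*t^3*v - 84*t^2*v^2 - 36*t*v^3 + 5*v^4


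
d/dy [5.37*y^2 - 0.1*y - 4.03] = 10.74*y - 0.1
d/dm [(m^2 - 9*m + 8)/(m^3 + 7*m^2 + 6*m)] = (-m^4 + 18*m^3 + 45*m^2 - 112*m - 48)/(m^2*(m^4 + 14*m^3 + 61*m^2 + 84*m + 36))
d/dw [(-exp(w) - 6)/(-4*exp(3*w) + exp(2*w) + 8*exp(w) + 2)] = (-8*exp(3*w) - 71*exp(2*w) + 12*exp(w) + 46)*exp(w)/(16*exp(6*w) - 8*exp(5*w) - 63*exp(4*w) + 68*exp(2*w) + 32*exp(w) + 4)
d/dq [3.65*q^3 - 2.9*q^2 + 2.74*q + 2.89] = 10.95*q^2 - 5.8*q + 2.74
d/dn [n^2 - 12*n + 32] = 2*n - 12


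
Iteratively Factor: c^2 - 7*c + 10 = (c - 2)*(c - 5)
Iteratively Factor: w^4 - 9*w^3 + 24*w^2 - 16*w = (w)*(w^3 - 9*w^2 + 24*w - 16) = w*(w - 4)*(w^2 - 5*w + 4) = w*(w - 4)^2*(w - 1)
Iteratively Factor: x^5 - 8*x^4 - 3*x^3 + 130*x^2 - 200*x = (x)*(x^4 - 8*x^3 - 3*x^2 + 130*x - 200) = x*(x - 2)*(x^3 - 6*x^2 - 15*x + 100) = x*(x - 2)*(x + 4)*(x^2 - 10*x + 25) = x*(x - 5)*(x - 2)*(x + 4)*(x - 5)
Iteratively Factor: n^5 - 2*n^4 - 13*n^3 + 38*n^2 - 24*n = (n + 4)*(n^4 - 6*n^3 + 11*n^2 - 6*n) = (n - 1)*(n + 4)*(n^3 - 5*n^2 + 6*n) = (n - 2)*(n - 1)*(n + 4)*(n^2 - 3*n) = n*(n - 2)*(n - 1)*(n + 4)*(n - 3)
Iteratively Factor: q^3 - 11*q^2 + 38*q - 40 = (q - 2)*(q^2 - 9*q + 20) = (q - 5)*(q - 2)*(q - 4)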